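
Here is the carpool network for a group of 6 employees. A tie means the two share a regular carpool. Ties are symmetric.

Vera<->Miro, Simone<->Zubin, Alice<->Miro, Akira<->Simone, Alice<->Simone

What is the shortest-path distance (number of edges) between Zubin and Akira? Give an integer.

One shortest route is Zubin – Simone – Akira, which uses 2 edges, and Zubin and Akira are not directly tied, so nothing shorter exists. So d(Zubin,Akira) = 2.

2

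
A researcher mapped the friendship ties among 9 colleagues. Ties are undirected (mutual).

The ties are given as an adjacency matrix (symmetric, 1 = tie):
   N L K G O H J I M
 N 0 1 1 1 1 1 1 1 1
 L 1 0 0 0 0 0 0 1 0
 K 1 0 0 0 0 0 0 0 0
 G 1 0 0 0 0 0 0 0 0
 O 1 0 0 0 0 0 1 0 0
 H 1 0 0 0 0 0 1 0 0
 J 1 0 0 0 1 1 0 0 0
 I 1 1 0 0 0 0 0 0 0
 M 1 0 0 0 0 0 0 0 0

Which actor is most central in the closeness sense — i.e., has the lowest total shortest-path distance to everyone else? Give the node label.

Farness (sum of distances to all others) for each node — G:15, H:14, I:14, J:13, K:15, L:14, M:15, N:8, O:14.
The smallest farness is 8, for N, so N has the highest closeness.

N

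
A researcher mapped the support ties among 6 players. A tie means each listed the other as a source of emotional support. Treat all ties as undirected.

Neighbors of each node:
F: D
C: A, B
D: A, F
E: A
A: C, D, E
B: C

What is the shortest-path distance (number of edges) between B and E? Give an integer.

3

One shortest route is B – C – A – E, which uses 3 edges, and at distance 2 from B we only reach {A}, which does not include E. So d(B,E) = 3.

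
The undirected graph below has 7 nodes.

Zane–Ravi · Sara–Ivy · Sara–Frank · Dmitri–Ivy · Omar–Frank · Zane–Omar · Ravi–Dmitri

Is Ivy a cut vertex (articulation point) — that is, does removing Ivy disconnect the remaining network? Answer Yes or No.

Even without Ivy, every remaining node can still reach every other (the residual graph is connected), so Ivy is not a cut vertex.

No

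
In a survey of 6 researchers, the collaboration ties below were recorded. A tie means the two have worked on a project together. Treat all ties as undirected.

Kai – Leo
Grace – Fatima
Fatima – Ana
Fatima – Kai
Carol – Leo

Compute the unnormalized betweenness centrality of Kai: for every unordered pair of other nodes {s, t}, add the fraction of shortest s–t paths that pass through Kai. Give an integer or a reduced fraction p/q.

Pairs whose geodesics pass through Kai — Leo–Fatima: 1; Leo–Ana: 1; Leo–Grace: 1; Fatima–Carol: 1; Ana–Carol: 1; Carol–Grace: 1.
All other pairs contribute 0.
Summing the contributions gives betweenness(Kai) = 6.

6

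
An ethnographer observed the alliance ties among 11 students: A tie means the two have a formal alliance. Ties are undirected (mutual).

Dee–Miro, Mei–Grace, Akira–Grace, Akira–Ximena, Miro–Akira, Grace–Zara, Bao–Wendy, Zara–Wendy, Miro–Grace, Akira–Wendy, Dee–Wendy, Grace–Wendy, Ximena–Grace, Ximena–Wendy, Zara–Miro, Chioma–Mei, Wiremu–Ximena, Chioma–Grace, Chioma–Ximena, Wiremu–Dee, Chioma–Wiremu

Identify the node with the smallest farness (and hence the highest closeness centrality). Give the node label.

Grace

Farness (sum of distances to all others) for each node — Akira:16, Bao:23, Chioma:17, Dee:18, Grace:13, Mei:20, Miro:17, Wendy:14, Wiremu:19, Ximena:15, Zara:18.
The smallest farness is 13, for Grace, so Grace has the highest closeness.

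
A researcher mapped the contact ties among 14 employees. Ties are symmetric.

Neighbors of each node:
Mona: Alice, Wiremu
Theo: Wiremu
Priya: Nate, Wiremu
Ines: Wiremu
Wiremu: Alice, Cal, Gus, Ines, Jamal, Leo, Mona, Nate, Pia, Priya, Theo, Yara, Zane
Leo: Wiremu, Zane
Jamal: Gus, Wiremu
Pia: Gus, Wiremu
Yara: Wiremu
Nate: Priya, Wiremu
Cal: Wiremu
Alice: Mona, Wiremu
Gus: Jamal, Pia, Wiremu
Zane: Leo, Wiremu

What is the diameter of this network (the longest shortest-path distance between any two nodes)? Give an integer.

Eccentricity of each node (its greatest distance to any other): Alice:2, Cal:2, Gus:2, Ines:2, Jamal:2, Leo:2, Mona:2, Nate:2, Pia:2, Priya:2, Theo:2, Wiremu:1, Yara:2, Zane:2.
The maximum eccentricity is 2, realized for instance by the pair Alice–Leo via Alice – Wiremu – Leo. So the diameter is 2.

2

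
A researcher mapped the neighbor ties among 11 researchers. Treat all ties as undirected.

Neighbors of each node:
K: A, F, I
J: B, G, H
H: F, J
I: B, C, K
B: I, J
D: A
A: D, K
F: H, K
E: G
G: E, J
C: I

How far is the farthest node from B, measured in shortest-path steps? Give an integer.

Distances from B: A:3, C:2, D:4, E:3, F:3, G:2, H:2, I:1, J:1, K:2.
The largest is 4 (to D), so the eccentricity of B is 4.

4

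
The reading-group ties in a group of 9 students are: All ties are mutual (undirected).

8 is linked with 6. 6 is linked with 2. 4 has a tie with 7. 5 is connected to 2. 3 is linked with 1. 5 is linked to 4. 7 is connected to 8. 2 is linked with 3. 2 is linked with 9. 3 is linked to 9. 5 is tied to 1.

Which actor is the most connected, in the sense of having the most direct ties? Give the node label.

2

Degrees — 1:2, 2:4, 3:3, 4:2, 5:3, 6:2, 7:2, 8:2, 9:2.
The maximum is 4, attained only by 2.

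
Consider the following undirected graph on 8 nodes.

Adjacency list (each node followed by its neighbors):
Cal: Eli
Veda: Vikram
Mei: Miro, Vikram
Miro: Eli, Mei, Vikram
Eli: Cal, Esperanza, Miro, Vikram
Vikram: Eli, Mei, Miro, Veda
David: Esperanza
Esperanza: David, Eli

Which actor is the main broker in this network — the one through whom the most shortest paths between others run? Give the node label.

Eli

Unnormalized betweenness of each node: Cal:0, David:0, Eli:14, Esperanza:6, Mei:0, Miro:2, Veda:0, Vikram:8.
Eli has the largest value, 14, making it the main broker — the node through which the most shortest paths run.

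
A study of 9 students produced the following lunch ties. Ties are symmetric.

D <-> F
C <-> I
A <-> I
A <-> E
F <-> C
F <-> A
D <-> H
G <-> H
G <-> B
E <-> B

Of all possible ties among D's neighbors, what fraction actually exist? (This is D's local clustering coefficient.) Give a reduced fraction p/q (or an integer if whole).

0

D's neighbors: F and H (k = 2).
Possible neighbor pairs: C(2,2) = 1. Edges among them: none → e = 0.
Clustering(D) = 0/1.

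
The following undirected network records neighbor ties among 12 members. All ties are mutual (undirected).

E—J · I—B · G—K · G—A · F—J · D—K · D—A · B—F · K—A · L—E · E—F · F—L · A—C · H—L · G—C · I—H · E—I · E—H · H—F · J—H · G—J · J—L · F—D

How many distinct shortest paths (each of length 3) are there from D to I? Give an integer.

The shortest distance is 3. The length-3 paths are: D–F–B–I; D–F–H–I; D–F–E–I.
That gives 3 distinct shortest paths.

3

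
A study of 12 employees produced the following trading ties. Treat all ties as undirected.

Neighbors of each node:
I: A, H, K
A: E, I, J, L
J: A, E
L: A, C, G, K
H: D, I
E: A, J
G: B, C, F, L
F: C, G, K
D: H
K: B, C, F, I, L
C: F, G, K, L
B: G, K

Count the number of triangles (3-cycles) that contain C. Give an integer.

4

C's neighbors: F, G, K, and L.
Neighbor pairs that are themselves tied: C–F–G; C–F–K; C–G–L; C–K–L. Each forms one triangle with C, for 4 in total.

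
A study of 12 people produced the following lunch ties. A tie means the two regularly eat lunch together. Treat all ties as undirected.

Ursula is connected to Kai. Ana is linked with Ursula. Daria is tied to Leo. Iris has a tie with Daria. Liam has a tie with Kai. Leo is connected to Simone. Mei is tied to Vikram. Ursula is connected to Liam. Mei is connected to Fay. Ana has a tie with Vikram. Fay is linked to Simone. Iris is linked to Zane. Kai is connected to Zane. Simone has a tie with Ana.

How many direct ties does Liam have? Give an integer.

Liam is directly tied to Kai and Ursula. That is 2 neighbors, so the degree of Liam is 2.

2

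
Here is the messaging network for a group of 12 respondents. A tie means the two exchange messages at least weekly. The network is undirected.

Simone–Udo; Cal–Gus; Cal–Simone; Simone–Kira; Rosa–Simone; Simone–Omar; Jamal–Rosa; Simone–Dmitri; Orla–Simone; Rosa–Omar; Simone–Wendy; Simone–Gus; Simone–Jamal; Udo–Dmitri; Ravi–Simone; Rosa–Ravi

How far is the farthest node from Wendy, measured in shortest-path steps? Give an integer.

Distances from Wendy: Cal:2, Dmitri:2, Gus:2, Jamal:2, Kira:2, Omar:2, Orla:2, Ravi:2, Rosa:2, Simone:1, Udo:2.
The largest is 2 (to Kira, Omar, Cal, Jamal, Udo, Dmitri, Gus, Rosa, Ravi, and Orla), so the eccentricity of Wendy is 2.

2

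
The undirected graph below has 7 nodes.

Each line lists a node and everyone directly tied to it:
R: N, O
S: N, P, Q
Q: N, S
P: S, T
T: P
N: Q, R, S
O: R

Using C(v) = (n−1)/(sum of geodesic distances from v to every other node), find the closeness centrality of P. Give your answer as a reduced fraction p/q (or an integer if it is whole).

Distances from P: N:2, O:4, Q:2, R:3, S:1, T:1. Sum = 13.
n = 7, so closeness = 6/13.

6/13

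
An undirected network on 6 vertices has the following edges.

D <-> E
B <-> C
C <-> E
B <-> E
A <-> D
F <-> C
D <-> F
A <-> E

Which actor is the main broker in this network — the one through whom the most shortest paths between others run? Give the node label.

E

Unnormalized betweenness of each node: A:0, B:0, C:3/2, D:3/2, E:7/2, F:1/2.
E has the largest value, 7/2, making it the main broker — the node through which the most shortest paths run.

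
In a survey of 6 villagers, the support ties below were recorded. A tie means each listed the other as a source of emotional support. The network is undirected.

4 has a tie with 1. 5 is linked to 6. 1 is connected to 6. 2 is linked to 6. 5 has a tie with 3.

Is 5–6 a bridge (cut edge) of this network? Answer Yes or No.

Without the 5–6 edge there is no alternate route between 5 and 6, so the network disconnects. It is a bridge.

Yes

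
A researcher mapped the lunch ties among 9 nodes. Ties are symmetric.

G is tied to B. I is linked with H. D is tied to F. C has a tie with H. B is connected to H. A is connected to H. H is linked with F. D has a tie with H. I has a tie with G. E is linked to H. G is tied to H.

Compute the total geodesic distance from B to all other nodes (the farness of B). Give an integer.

14

Distances from B: A:2, C:2, D:2, E:2, F:2, G:1, H:1, I:2.
Sum = 2 + 2 + 2 + 2 + 2 + 1 + 1 + 2 = 14.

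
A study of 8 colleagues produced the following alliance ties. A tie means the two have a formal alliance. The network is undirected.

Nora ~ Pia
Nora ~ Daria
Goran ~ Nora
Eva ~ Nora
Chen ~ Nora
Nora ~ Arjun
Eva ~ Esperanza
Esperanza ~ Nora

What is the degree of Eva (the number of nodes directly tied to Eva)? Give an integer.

2

Eva is directly tied to Esperanza and Nora. That is 2 neighbors, so the degree of Eva is 2.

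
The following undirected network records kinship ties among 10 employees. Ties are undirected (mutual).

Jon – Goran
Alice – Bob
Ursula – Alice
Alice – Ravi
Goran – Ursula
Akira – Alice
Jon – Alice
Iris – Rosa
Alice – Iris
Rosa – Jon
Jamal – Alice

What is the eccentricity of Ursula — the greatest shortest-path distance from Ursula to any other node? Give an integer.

3

Distances from Ursula: Akira:2, Alice:1, Bob:2, Goran:1, Iris:2, Jamal:2, Jon:2, Ravi:2, Rosa:3.
The largest is 3 (to Rosa), so the eccentricity of Ursula is 3.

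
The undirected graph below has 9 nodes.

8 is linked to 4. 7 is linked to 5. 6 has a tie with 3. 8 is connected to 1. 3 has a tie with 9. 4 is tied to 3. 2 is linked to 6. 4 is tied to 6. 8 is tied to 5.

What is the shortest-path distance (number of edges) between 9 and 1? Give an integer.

4

One shortest route is 9 – 3 – 4 – 8 – 1, which uses 4 edges, and at distance 3 from 9 we only reach {2, 8}, which does not include 1. So d(9,1) = 4.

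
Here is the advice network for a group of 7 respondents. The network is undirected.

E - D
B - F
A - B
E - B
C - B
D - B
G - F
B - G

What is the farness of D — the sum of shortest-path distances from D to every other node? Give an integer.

10

Distances from D: A:2, B:1, C:2, E:1, F:2, G:2.
Sum = 2 + 1 + 2 + 1 + 2 + 2 = 10.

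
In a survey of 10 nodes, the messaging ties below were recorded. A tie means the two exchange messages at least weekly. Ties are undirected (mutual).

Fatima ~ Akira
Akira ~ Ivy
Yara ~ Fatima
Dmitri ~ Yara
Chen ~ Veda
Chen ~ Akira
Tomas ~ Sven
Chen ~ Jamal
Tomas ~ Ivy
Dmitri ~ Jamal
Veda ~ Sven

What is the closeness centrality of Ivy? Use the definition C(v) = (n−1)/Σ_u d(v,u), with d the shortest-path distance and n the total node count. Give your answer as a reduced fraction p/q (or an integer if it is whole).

Distances from Ivy: Akira:1, Chen:2, Dmitri:4, Fatima:2, Jamal:3, Sven:2, Tomas:1, Veda:3, Yara:3. Sum = 21.
n = 10, so closeness = 9/21 = 3/7.

3/7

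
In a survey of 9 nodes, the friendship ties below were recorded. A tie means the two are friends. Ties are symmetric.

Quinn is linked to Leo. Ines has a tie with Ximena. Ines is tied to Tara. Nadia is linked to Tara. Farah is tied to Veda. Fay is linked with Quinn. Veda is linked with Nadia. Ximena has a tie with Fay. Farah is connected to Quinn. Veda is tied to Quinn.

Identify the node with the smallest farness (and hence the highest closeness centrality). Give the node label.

Farness (sum of distances to all others) for each node — Farah:18, Fay:16, Ines:20, Leo:21, Nadia:17, Quinn:14, Tara:19, Veda:15, Ximena:18.
The smallest farness is 14, for Quinn, so Quinn has the highest closeness.

Quinn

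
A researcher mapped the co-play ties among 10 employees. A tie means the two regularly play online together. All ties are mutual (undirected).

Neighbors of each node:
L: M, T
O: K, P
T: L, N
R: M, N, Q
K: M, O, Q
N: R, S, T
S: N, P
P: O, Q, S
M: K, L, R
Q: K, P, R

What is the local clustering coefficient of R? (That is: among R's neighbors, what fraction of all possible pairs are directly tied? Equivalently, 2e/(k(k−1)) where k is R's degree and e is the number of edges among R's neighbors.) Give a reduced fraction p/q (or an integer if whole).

R's neighbors: M, N, and Q (k = 3).
Possible neighbor pairs: C(3,2) = 3. Edges among them: none → e = 0.
Clustering(R) = 0/3 = 0.

0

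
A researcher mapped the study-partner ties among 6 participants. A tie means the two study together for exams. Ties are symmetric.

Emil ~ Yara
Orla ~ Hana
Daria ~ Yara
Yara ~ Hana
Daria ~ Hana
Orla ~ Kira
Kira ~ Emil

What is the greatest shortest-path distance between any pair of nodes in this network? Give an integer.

Eccentricity of each node (its greatest distance to any other): Daria:3, Emil:2, Hana:2, Kira:3, Orla:2, Yara:2.
The maximum eccentricity is 3, realized for instance by the pair Daria–Kira via Daria – Yara – Emil – Kira. So the diameter is 3.

3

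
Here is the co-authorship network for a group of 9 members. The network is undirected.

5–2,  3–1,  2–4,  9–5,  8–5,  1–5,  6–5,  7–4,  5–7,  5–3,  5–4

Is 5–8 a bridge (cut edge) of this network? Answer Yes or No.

Yes

Without the 5–8 edge there is no alternate route between 5 and 8, so the network disconnects. It is a bridge.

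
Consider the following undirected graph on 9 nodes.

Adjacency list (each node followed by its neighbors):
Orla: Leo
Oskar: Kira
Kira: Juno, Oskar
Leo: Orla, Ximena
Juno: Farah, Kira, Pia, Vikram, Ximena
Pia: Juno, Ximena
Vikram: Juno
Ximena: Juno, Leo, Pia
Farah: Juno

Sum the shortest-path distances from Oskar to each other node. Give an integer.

24

Distances from Oskar: Farah:3, Juno:2, Kira:1, Leo:4, Orla:5, Pia:3, Vikram:3, Ximena:3.
Sum = 3 + 2 + 1 + 4 + 5 + 3 + 3 + 3 = 24.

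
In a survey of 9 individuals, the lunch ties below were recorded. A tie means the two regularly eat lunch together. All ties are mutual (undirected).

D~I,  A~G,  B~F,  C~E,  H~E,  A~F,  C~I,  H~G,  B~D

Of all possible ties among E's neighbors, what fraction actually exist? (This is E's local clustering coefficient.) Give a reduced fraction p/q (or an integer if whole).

E's neighbors: C and H (k = 2).
Possible neighbor pairs: C(2,2) = 1. Edges among them: none → e = 0.
Clustering(E) = 0/1.

0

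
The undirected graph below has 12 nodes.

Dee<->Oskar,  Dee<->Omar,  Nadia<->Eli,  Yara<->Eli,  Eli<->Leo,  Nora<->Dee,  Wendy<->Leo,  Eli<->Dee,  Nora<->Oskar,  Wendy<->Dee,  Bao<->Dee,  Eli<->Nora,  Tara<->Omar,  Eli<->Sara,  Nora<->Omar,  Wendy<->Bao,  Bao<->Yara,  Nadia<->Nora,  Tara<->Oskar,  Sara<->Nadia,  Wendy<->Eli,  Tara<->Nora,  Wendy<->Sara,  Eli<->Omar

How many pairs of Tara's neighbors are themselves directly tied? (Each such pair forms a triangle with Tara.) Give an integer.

Tara's neighbors: Nora, Omar, and Oskar.
Neighbor pairs that are themselves tied: Tara–Nora–Omar; Tara–Nora–Oskar. Each forms one triangle with Tara, for 2 in total.

2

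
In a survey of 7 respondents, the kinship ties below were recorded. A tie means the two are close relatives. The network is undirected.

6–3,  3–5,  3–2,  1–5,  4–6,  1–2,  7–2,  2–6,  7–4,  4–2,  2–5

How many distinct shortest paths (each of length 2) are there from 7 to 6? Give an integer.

2

The shortest distance is 2. The length-2 paths are: 7–2–6; 7–4–6.
That gives 2 distinct shortest paths.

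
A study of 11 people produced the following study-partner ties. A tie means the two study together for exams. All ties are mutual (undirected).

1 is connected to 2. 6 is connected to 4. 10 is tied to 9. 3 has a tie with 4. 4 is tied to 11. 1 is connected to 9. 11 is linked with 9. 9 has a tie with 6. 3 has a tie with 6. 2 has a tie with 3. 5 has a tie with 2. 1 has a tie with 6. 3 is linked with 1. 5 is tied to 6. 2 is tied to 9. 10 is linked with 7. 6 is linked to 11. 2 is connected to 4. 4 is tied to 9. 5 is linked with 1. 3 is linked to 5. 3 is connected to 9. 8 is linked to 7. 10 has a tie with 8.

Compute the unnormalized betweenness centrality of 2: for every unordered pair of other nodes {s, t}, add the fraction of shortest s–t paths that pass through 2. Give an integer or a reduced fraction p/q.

19/12

Pairs whose geodesics pass through 2 — 4–1: 1/4; 4–5: 1/3; 5–9: 1/4; 5–10: 1/4; 5–8: 1/4; 5–7: 1/4.
All other pairs contribute 0.
Summing the contributions gives betweenness(2) = 19/12.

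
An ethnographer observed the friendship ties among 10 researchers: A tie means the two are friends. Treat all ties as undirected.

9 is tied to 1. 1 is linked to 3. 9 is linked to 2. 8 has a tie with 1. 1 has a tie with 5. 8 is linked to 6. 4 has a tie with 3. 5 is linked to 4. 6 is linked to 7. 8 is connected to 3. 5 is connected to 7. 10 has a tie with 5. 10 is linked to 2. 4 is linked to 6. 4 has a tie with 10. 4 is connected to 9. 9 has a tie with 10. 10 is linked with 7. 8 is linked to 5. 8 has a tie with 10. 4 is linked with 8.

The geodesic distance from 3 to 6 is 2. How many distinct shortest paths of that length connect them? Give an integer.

The shortest distance is 2. The length-2 paths are: 3–4–6; 3–8–6.
That gives 2 distinct shortest paths.

2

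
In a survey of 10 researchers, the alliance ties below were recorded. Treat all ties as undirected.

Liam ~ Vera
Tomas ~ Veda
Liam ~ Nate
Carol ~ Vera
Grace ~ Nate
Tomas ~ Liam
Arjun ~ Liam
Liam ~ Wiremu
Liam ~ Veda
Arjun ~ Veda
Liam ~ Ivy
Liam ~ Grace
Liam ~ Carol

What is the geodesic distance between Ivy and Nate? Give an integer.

2

One shortest route is Ivy – Liam – Nate, which uses 2 edges, and Ivy and Nate are not directly tied, so nothing shorter exists. So d(Ivy,Nate) = 2.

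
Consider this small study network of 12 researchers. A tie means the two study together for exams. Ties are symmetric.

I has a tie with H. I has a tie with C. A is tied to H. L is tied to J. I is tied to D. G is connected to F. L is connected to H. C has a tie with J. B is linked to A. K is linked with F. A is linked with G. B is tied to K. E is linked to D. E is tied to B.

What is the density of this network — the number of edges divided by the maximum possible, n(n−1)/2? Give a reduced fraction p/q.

7/33

There are 14 edges and 12 nodes, so the maximum possible is C(12,2) = 66.
Density = 14/66 = 7/33.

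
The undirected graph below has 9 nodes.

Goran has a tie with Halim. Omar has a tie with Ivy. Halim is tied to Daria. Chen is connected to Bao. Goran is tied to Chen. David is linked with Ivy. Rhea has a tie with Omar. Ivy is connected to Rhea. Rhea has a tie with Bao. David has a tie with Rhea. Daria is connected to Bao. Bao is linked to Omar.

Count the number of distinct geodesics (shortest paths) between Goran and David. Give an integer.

1

The shortest distance is 4, and the only length-4 path is Goran–Chen–Bao–Rhea–David. So there is exactly 1 shortest path.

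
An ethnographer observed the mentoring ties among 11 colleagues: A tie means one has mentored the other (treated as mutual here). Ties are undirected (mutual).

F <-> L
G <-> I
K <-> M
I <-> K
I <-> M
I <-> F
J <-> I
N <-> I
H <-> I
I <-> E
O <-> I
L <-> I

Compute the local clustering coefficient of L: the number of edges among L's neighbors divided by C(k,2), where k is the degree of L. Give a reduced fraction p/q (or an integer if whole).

L's neighbors: F and I (k = 2).
Possible neighbor pairs: C(2,2) = 1. Edges among them: F–I → e = 1.
Clustering(L) = 1/1.

1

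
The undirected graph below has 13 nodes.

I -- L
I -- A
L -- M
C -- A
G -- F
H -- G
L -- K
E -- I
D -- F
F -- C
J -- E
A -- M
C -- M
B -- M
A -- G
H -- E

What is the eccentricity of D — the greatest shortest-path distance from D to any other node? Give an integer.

Distances from D: A:3, B:4, C:2, E:4, F:1, G:2, H:3, I:4, J:5, K:5, L:4, M:3.
The largest is 5 (to K and J), so the eccentricity of D is 5.

5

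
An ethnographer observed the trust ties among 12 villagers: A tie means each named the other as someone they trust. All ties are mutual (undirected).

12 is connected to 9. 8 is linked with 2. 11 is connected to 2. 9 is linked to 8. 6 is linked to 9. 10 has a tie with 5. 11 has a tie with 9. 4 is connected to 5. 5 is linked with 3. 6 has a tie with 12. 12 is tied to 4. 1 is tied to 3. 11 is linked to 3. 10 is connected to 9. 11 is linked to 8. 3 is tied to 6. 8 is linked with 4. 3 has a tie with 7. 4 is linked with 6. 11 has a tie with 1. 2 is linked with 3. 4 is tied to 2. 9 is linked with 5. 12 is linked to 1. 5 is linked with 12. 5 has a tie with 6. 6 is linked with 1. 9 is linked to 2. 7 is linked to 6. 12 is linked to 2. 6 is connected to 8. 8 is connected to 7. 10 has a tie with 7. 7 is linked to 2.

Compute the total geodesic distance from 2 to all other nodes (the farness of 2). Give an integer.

15

Distances from 2: 1:2, 3:1, 4:1, 5:2, 6:2, 7:1, 8:1, 9:1, 10:2, 11:1, 12:1.
Sum = 2 + 1 + 1 + 2 + 2 + 1 + 1 + 1 + 2 + 1 + 1 = 15.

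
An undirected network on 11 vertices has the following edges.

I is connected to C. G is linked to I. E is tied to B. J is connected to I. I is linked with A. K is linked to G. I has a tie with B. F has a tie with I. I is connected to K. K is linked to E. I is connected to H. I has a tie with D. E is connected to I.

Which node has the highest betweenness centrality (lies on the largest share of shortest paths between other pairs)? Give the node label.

Unnormalized betweenness of each node: A:0, B:0, C:0, D:0, E:1/2, F:0, G:0, H:0, I:41, J:0, K:1/2.
I has the largest value, 41, making it the main broker — the node through which the most shortest paths run.

I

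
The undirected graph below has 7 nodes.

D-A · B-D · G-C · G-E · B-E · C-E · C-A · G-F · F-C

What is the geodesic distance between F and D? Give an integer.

One shortest route is F – C – A – D, which uses 3 edges, and at distance 2 from F we only reach {A, E}, which does not include D. So d(F,D) = 3.

3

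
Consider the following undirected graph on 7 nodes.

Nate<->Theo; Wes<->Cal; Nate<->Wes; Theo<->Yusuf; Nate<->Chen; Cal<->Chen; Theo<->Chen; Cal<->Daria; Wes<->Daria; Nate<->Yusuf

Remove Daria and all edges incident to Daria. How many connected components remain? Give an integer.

1

Daria's neighbors (Cal and Wes) remain reachable from one another through other ties, so the rest of the network stays in one piece.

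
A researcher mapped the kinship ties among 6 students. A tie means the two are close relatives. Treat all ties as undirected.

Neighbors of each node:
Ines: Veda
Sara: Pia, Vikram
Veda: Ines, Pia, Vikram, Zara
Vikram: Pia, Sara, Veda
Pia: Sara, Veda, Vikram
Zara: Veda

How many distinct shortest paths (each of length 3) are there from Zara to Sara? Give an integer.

The shortest distance is 3. The length-3 paths are: Zara–Veda–Pia–Sara; Zara–Veda–Vikram–Sara.
That gives 2 distinct shortest paths.

2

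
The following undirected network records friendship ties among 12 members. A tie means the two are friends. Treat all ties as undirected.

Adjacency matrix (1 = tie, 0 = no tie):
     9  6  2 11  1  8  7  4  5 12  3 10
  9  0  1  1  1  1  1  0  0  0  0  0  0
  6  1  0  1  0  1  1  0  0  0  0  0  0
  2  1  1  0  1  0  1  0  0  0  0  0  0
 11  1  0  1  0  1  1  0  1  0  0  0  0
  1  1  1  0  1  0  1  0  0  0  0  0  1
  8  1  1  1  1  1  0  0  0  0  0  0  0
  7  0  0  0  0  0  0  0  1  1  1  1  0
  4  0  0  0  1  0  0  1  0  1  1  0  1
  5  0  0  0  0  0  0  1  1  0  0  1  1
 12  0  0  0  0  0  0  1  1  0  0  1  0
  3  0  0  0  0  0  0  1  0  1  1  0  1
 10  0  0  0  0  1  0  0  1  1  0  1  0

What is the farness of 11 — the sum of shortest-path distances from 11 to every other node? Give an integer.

18

Distances from 11: 1:1, 2:1, 3:3, 4:1, 5:2, 6:2, 7:2, 8:1, 9:1, 10:2, 12:2.
Sum = 1 + 1 + 3 + 1 + 2 + 2 + 2 + 1 + 1 + 2 + 2 = 18.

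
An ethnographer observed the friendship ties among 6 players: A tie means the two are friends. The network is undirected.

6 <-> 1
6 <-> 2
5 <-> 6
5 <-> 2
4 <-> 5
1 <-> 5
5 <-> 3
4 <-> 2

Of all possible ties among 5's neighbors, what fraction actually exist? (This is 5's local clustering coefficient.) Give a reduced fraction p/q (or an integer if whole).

5's neighbors: 1, 2, 3, 4, and 6 (k = 5).
Possible neighbor pairs: C(5,2) = 10. Edges among them: 1–6, 2–4, 2–6 → e = 3.
Clustering(5) = 3/10.

3/10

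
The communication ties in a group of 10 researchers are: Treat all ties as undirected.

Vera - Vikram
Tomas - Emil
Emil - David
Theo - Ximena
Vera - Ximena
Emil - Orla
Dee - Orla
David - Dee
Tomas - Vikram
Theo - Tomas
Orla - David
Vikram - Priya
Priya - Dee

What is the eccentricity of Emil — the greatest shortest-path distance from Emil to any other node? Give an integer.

3

Distances from Emil: David:1, Dee:2, Orla:1, Priya:3, Theo:2, Tomas:1, Vera:3, Vikram:2, Ximena:3.
The largest is 3 (to Ximena, Vera, and Priya), so the eccentricity of Emil is 3.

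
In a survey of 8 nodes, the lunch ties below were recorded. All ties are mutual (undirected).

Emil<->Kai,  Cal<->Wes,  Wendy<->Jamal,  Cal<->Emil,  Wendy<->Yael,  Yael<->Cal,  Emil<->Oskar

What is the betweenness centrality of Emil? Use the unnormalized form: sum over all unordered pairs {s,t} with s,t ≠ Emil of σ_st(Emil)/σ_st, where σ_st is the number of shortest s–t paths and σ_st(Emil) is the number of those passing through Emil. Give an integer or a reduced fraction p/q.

11

Pairs whose geodesics pass through Emil — Wendy–Kai: 1; Wendy–Oskar: 1; Cal–Kai: 1; Cal–Oskar: 1; Yael–Kai: 1; Yael–Oskar: 1; Kai–Oskar: 1; Kai–Wes: 1; Kai–Jamal: 1; Oskar–Wes: 1; Oskar–Jamal: 1.
All other pairs contribute 0.
Summing the contributions gives betweenness(Emil) = 11.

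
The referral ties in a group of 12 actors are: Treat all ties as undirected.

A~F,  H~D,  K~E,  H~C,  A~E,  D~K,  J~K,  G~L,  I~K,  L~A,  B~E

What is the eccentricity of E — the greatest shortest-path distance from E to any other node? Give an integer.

Distances from E: A:1, B:1, C:4, D:2, F:2, G:3, H:3, I:2, J:2, K:1, L:2.
The largest is 4 (to C), so the eccentricity of E is 4.

4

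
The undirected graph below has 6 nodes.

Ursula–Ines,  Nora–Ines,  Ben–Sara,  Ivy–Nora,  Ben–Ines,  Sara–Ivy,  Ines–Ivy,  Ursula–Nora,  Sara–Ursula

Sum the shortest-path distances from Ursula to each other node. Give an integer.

Distances from Ursula: Ben:2, Ines:1, Ivy:2, Nora:1, Sara:1.
Sum = 2 + 1 + 2 + 1 + 1 = 7.

7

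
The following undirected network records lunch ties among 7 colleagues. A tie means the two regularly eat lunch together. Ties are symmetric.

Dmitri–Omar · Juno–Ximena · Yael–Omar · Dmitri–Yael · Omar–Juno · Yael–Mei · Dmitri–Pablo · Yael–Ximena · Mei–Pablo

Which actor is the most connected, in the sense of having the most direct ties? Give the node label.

Degrees — Dmitri:3, Juno:2, Mei:2, Omar:3, Pablo:2, Ximena:2, Yael:4.
The maximum is 4, attained only by Yael.

Yael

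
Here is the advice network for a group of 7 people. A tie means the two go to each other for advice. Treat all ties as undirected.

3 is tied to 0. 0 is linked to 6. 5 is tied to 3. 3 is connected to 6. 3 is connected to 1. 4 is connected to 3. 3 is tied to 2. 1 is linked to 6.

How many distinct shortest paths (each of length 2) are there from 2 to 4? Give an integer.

The shortest distance is 2, and the only length-2 path is 2–3–4. So there is exactly 1 shortest path.

1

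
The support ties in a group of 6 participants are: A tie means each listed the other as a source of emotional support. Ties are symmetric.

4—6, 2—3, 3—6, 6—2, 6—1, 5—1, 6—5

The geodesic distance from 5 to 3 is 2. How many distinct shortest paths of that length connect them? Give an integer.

1

The shortest distance is 2, and the only length-2 path is 5–6–3. So there is exactly 1 shortest path.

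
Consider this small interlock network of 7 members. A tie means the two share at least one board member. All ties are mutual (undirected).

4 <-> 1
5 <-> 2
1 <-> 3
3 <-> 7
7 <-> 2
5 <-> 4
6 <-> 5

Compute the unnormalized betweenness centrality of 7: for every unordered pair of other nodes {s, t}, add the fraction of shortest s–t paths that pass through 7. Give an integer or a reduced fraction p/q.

5/2

Pairs whose geodesics pass through 7 — 2–3: 1; 2–1: 1/2; 5–3: 1/2; 6–3: 1/2.
All other pairs contribute 0.
Summing the contributions gives betweenness(7) = 5/2.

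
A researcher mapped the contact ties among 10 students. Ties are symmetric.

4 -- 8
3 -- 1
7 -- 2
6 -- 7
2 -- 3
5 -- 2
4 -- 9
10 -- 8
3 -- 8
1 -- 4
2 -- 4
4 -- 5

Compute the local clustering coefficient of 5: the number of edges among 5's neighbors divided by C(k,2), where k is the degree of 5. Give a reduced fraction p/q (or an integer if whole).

5's neighbors: 2 and 4 (k = 2).
Possible neighbor pairs: C(2,2) = 1. Edges among them: 2–4 → e = 1.
Clustering(5) = 1/1.

1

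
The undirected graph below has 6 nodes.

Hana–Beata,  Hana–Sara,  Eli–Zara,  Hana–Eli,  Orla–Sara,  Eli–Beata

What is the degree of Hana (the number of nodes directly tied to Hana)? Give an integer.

Hana is directly tied to Beata, Eli, and Sara. That is 3 neighbors, so the degree of Hana is 3.

3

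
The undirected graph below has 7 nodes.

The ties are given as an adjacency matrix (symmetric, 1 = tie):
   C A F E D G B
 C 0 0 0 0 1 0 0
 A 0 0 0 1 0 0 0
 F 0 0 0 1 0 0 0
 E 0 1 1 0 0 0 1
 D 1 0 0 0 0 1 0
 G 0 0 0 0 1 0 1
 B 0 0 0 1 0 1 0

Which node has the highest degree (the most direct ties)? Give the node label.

Degrees — A:1, B:2, C:1, D:2, E:3, F:1, G:2.
The maximum is 3, attained only by E.

E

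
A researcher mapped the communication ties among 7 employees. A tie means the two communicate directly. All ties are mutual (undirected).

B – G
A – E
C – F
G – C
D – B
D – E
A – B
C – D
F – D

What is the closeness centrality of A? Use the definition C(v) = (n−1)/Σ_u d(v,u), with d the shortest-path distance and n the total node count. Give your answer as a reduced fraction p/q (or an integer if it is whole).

1/2

Distances from A: B:1, C:3, D:2, E:1, F:3, G:2. Sum = 12.
n = 7, so closeness = 6/12 = 1/2.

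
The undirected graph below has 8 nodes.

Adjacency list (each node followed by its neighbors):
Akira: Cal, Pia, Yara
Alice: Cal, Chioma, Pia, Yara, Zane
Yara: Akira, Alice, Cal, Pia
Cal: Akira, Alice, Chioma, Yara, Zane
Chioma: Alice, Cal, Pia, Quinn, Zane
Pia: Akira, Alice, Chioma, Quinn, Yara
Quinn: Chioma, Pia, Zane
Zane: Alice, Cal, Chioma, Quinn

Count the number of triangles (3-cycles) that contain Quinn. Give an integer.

2

Quinn's neighbors: Chioma, Pia, and Zane.
Neighbor pairs that are themselves tied: Quinn–Chioma–Pia; Quinn–Chioma–Zane. Each forms one triangle with Quinn, for 2 in total.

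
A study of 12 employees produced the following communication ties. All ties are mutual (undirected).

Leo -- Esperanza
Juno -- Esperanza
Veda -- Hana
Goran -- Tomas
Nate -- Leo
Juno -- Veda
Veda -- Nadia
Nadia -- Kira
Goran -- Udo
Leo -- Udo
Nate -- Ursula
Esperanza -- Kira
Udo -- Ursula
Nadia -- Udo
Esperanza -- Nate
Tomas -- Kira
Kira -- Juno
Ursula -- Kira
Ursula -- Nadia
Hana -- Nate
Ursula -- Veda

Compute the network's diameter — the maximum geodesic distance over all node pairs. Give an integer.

Eccentricity of each node (its greatest distance to any other): Esperanza:3, Goran:4, Hana:4, Juno:3, Kira:3, Leo:3, Nadia:2, Nate:3, Tomas:4, Udo:3, Ursula:2, Veda:3.
The maximum eccentricity is 4, realized for instance by the pair Tomas–Hana via Tomas – Kira – Nadia – Veda – Hana. So the diameter is 4.

4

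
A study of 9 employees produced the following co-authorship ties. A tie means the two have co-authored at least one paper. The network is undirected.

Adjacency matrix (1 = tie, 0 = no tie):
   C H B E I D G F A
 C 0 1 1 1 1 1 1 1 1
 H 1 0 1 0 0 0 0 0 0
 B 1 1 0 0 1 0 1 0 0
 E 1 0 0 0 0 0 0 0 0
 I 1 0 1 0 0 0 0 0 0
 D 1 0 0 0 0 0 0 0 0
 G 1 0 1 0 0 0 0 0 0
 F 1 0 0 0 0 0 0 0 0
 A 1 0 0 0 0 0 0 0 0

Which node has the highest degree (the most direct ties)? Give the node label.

C

Degrees — A:1, B:4, C:8, D:1, E:1, F:1, G:2, H:2, I:2.
The maximum is 8, attained only by C.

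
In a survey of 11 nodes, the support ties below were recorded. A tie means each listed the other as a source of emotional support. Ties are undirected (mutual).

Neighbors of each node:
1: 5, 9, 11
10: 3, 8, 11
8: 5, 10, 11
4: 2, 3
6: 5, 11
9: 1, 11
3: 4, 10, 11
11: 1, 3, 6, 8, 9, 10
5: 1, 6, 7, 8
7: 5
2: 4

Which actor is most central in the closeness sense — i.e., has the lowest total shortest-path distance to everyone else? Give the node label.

Farness (sum of distances to all others) for each node — 1:20, 2:36, 3:20, 4:27, 5:22, 6:21, 7:31, 8:20, 9:22, 10:19, 11:16.
The smallest farness is 16, for 11, so 11 has the highest closeness.

11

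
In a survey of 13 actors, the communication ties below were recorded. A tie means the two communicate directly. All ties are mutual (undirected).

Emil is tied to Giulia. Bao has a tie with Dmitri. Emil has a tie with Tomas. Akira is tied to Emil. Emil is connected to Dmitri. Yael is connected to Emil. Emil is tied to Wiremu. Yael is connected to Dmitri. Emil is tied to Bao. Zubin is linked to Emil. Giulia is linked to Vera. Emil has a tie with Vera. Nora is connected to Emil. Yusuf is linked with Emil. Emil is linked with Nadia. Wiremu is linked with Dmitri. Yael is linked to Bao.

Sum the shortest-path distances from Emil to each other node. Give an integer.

Distances from Emil: Akira:1, Bao:1, Dmitri:1, Giulia:1, Nadia:1, Nora:1, Tomas:1, Vera:1, Wiremu:1, Yael:1, Yusuf:1, Zubin:1.
Sum = 1 + 1 + 1 + 1 + 1 + 1 + 1 + 1 + 1 + 1 + 1 + 1 = 12.

12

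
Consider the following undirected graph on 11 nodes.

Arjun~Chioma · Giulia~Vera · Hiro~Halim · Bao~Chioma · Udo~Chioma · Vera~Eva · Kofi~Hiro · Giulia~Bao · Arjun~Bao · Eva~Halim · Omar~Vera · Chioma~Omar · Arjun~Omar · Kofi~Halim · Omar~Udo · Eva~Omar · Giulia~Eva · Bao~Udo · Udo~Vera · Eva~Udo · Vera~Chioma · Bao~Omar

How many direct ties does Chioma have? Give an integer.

Chioma is directly tied to Arjun, Bao, Omar, Udo, and Vera. That is 5 neighbors, so the degree of Chioma is 5.

5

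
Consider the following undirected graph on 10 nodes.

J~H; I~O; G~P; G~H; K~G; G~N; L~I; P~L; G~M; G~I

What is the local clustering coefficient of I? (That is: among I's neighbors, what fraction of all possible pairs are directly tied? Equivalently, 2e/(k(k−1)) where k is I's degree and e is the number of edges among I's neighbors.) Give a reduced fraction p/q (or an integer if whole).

0

I's neighbors: G, L, and O (k = 3).
Possible neighbor pairs: C(3,2) = 3. Edges among them: none → e = 0.
Clustering(I) = 0/3 = 0.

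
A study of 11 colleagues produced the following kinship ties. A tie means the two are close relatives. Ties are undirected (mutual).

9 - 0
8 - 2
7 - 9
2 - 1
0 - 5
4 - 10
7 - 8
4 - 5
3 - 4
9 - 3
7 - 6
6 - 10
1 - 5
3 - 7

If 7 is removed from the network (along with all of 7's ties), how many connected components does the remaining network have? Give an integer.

7's neighbors (3, 6, 8, and 9) remain reachable from one another through other ties, so the rest of the network stays in one piece.

1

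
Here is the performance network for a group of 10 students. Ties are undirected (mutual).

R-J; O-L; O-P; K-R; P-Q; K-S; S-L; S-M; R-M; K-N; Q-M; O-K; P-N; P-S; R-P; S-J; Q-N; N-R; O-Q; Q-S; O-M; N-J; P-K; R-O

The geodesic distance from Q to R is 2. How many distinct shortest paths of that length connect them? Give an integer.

4

The shortest distance is 2. The length-2 paths are: Q–P–R; Q–O–R; Q–M–R; Q–N–R.
That gives 4 distinct shortest paths.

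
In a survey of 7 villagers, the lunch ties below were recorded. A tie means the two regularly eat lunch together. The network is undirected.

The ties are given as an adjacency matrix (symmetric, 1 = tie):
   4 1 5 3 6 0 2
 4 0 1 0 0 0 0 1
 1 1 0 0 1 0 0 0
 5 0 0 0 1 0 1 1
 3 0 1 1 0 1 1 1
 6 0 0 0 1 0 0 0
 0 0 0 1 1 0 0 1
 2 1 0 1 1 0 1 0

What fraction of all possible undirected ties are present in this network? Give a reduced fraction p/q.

10/21

There are 10 edges and 7 nodes, so the maximum possible is C(7,2) = 21.
Density = 10/21.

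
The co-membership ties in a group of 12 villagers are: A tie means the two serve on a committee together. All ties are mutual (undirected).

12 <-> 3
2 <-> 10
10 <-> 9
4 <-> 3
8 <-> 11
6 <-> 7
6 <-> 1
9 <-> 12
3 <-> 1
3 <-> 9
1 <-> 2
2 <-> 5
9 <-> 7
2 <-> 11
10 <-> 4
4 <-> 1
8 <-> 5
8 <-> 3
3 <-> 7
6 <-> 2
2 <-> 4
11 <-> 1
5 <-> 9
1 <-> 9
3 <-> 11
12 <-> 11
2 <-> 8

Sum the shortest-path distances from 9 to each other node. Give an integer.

16

Distances from 9: 1:1, 2:2, 3:1, 4:2, 5:1, 6:2, 7:1, 8:2, 10:1, 11:2, 12:1.
Sum = 1 + 2 + 1 + 2 + 1 + 2 + 1 + 2 + 1 + 2 + 1 = 16.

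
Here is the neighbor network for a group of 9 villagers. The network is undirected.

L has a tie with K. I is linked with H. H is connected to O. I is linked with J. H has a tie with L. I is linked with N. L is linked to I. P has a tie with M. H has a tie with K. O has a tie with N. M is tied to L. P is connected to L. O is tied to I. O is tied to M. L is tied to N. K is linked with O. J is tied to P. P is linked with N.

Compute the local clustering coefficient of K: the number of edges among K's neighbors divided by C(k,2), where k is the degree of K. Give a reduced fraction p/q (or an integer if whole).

K's neighbors: H, L, and O (k = 3).
Possible neighbor pairs: C(3,2) = 3. Edges among them: H–L, H–O → e = 2.
Clustering(K) = 2/3.

2/3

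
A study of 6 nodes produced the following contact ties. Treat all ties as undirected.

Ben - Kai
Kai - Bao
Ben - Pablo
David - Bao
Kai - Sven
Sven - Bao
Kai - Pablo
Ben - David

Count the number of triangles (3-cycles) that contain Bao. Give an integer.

Bao's neighbors: David, Kai, and Sven.
Neighbor pairs that are themselves tied: Bao–Kai–Sven. Each forms one triangle with Bao, for 1 in total.

1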